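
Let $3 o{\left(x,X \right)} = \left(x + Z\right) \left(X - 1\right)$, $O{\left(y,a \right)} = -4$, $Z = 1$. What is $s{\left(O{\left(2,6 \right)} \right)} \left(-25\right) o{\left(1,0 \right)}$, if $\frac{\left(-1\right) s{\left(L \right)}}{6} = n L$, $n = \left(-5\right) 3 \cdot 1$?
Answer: $-6000$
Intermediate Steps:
$n = -15$ ($n = \left(-15\right) 1 = -15$)
$s{\left(L \right)} = 90 L$ ($s{\left(L \right)} = - 6 \left(- 15 L\right) = 90 L$)
$o{\left(x,X \right)} = \frac{\left(1 + x\right) \left(-1 + X\right)}{3}$ ($o{\left(x,X \right)} = \frac{\left(x + 1\right) \left(X - 1\right)}{3} = \frac{\left(1 + x\right) \left(-1 + X\right)}{3}$)
$s{\left(O{\left(2,6 \right)} \right)} \left(-25\right) o{\left(1,0 \right)} = 90 \left(-4\right) \left(-25\right) \left(- \frac{1}{3} - \frac{1}{3} + \frac{1}{3} \cdot 0 + \frac{1}{3} \cdot 0 \cdot 1\right) = \left(-360\right) \left(-25\right) \left(- \frac{1}{3} - \frac{1}{3} + 0 + 0\right) = 9000 \left(- \frac{2}{3}\right) = -6000$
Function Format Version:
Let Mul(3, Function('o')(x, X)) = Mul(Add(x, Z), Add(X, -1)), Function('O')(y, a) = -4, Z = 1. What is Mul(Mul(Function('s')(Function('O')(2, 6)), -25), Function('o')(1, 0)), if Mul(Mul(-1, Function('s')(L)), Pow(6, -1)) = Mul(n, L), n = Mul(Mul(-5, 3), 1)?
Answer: -6000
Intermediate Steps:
n = -15 (n = Mul(-15, 1) = -15)
Function('s')(L) = Mul(90, L) (Function('s')(L) = Mul(-6, Mul(-15, L)) = Mul(90, L))
Function('o')(x, X) = Mul(Rational(1, 3), Add(1, x), Add(-1, X)) (Function('o')(x, X) = Mul(Rational(1, 3), Mul(Add(x, 1), Add(X, -1))) = Mul(Rational(1, 3), Mul(Add(1, x), Add(-1, X))) = Mul(Rational(1, 3), Add(1, x), Add(-1, X)))
Mul(Mul(Function('s')(Function('O')(2, 6)), -25), Function('o')(1, 0)) = Mul(Mul(Mul(90, -4), -25), Add(Rational(-1, 3), Mul(Rational(-1, 3), 1), Mul(Rational(1, 3), 0), Mul(Rational(1, 3), 0, 1))) = Mul(Mul(-360, -25), Add(Rational(-1, 3), Rational(-1, 3), 0, 0)) = Mul(9000, Rational(-2, 3)) = -6000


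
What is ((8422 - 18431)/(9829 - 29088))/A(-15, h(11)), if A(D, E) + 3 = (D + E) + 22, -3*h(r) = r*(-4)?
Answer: 30027/1078504 ≈ 0.027841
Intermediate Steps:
h(r) = 4*r/3 (h(r) = -r*(-4)/3 = -(-4)*r/3 = 4*r/3)
A(D, E) = 19 + D + E (A(D, E) = -3 + ((D + E) + 22) = -3 + (22 + D + E) = 19 + D + E)
((8422 - 18431)/(9829 - 29088))/A(-15, h(11)) = ((8422 - 18431)/(9829 - 29088))/(19 - 15 + (4/3)*11) = (-10009/(-19259))/(19 - 15 + 44/3) = (-10009*(-1/19259))/(56/3) = (10009/19259)*(3/56) = 30027/1078504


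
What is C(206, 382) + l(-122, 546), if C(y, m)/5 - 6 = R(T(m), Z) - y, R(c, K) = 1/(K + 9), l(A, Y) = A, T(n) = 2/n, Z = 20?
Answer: -32533/29 ≈ -1121.8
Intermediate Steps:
R(c, K) = 1/(9 + K)
C(y, m) = 875/29 - 5*y (C(y, m) = 30 + 5*(1/(9 + 20) - y) = 30 + 5*(1/29 - y) = 30 + (5/29 - 5*y) = 875/29 - 5*y)
C(206, 382) + l(-122, 546) = (875/29 - 5*206) - 122 = (875/29 - 1030) - 122 = -28995/29 - 122 = -32533/29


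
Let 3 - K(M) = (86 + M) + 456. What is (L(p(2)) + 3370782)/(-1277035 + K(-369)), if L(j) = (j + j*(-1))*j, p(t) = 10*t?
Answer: -1123594/425735 ≈ -2.6392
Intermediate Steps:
K(M) = -539 - M (K(M) = 3 - ((86 + M) + 456) = 3 - (542 + M) = 3 + (-542 - M) = -539 - M)
L(j) = 0 (L(j) = (j - j)*j = 0*j = 0)
(L(p(2)) + 3370782)/(-1277035 + K(-369)) = (0 + 3370782)/(-1277035 + (-539 - 1*(-369))) = 3370782/(-1277035 + (-539 + 369)) = 3370782/(-1277035 - 170) = 3370782/(-1277205) = 3370782*(-1/1277205) = -1123594/425735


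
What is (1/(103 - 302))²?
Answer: 1/39601 ≈ 2.5252e-5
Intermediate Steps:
(1/(103 - 302))² = (1/(-199))² = (-1/199)² = 1/39601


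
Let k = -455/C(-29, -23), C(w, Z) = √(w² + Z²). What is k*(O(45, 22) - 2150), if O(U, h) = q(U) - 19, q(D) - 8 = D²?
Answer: 6188*√1370/137 ≈ 1671.8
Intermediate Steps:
q(D) = 8 + D²
O(U, h) = -11 + U² (O(U, h) = (8 + U²) - 19 = -11 + U²)
C(w, Z) = √(Z² + w²)
k = -91*√1370/274 (k = -455/√((-23)² + (-29)²) = -455/√(529 + 841) = -455*√1370/1370 = -91*√1370/274 ≈ -12.293)
k*(O(45, 22) - 2150) = (-91*√1370/274)*((-11 + 45²) - 2150) = (-91*√1370/274)*((-11 + 2025) - 2150) = (-91*√1370/274)*(2014 - 2150) = -91*√1370/274*(-136) = 6188*√1370/137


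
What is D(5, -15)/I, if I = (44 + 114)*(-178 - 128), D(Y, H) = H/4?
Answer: 5/64464 ≈ 7.7563e-5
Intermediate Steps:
D(Y, H) = H/4 (D(Y, H) = H*(¼) = H/4)
I = -48348 (I = 158*(-306) = -48348)
D(5, -15)/I = ((¼)*(-15))/(-48348) = -15/4*(-1/48348) = 5/64464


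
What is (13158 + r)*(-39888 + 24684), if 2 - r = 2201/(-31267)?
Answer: -6256079902884/31267 ≈ -2.0009e+8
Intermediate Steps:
r = 64735/31267 (r = 2 - 2201/(-31267) = 2 - 2201*(-1)/31267 = 2 - 1*(-2201/31267) = 2 + 2201/31267 = 64735/31267 ≈ 2.0704)
(13158 + r)*(-39888 + 24684) = (13158 + 64735/31267)*(-39888 + 24684) = (411475921/31267)*(-15204) = -6256079902884/31267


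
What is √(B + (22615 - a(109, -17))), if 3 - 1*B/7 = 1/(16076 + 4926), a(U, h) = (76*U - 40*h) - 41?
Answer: √6048584799838/21002 ≈ 117.10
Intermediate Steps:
a(U, h) = -41 - 40*h + 76*U (a(U, h) = (-40*h + 76*U) - 41 = -41 - 40*h + 76*U)
B = 441035/21002 (B = 21 - 7/(16076 + 4926) = 21 - 7/21002 = 441035/21002 ≈ 21.000)
√(B + (22615 - a(109, -17))) = √(441035/21002 + (22615 - (-41 - 40*(-17) + 76*109))) = √(441035/21002 + (22615 - (-41 + 680 + 8284))) = √(441035/21002 + (22615 - 1*8923)) = √(441035/21002 + (22615 - 8923)) = √(441035/21002 + 13692) = √(288000419/21002) = √6048584799838/21002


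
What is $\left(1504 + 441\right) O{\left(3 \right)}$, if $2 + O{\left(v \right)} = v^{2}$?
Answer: $13615$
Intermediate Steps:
$O{\left(v \right)} = -2 + v^{2}$
$\left(1504 + 441\right) O{\left(3 \right)} = \left(1504 + 441\right) \left(-2 + 3^{2}\right) = 1945 \left(-2 + 9\right) = 1945 \cdot 7 = 13615$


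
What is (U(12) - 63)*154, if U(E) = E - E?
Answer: -9702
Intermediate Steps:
U(E) = 0
(U(12) - 63)*154 = (0 - 63)*154 = -63*154 = -9702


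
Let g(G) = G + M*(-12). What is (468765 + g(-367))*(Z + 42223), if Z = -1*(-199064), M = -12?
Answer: 113053093554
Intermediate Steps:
g(G) = 144 + G (g(G) = G - 12*(-12) = G + 144 = 144 + G)
Z = 199064
(468765 + g(-367))*(Z + 42223) = (468765 + (144 - 367))*(199064 + 42223) = (468765 - 223)*241287 = 468542*241287 = 113053093554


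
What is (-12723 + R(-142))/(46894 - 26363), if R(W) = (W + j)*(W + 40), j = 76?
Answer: -5991/20531 ≈ -0.29180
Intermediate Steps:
R(W) = (40 + W)*(76 + W) (R(W) = (W + 76)*(W + 40) = (76 + W)*(40 + W) = (40 + W)*(76 + W))
(-12723 + R(-142))/(46894 - 26363) = (-12723 + (3040 + (-142)² + 116*(-142)))/(46894 - 26363) = (-12723 + (3040 + 20164 - 16472))/20531 = (-12723 + 6732)*(1/20531) = -5991*1/20531 = -5991/20531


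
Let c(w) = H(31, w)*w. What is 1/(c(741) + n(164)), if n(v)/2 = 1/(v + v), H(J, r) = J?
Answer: 164/3767245 ≈ 4.3533e-5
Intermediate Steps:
c(w) = 31*w
n(v) = 1/v (n(v) = 2/(v + v) = 2/((2*v)) = 2*(1/(2*v)) = 1/v)
1/(c(741) + n(164)) = 1/(31*741 + 1/164) = 1/(22971 + 1/164) = 1/(3767245/164) = 164/3767245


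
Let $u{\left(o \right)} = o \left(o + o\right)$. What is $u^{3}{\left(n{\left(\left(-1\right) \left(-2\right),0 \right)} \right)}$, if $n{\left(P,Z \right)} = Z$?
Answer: $0$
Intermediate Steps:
$u{\left(o \right)} = 2 o^{2}$ ($u{\left(o \right)} = o 2 o = 2 o^{2}$)
$u^{3}{\left(n{\left(\left(-1\right) \left(-2\right),0 \right)} \right)} = \left(2 \cdot 0^{2}\right)^{3} = \left(2 \cdot 0\right)^{3} = 0^{3} = 0$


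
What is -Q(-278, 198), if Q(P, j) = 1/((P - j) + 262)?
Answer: 1/214 ≈ 0.0046729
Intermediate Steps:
Q(P, j) = 1/(262 + P - j)
-Q(-278, 198) = -1/(262 - 278 - 1*198) = -1/(262 - 278 - 198) = -1/(-214) = -1*(-1/214) = 1/214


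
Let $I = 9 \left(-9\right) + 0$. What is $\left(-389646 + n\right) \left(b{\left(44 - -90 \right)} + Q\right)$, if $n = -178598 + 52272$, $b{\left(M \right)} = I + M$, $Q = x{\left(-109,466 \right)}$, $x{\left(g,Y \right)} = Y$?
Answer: $-267789468$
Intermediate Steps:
$Q = 466$
$I = -81$ ($I = -81 + 0 = -81$)
$b{\left(M \right)} = -81 + M$
$n = -126326$
$\left(-389646 + n\right) \left(b{\left(44 - -90 \right)} + Q\right) = \left(-389646 - 126326\right) \left(\left(-81 + \left(44 - -90\right)\right) + 466\right) = - 515972 \left(\left(-81 + \left(44 + 90\right)\right) + 466\right) = - 515972 \left(\left(-81 + 134\right) + 466\right) = - 515972 \left(53 + 466\right) = \left(-515972\right) 519 = -267789468$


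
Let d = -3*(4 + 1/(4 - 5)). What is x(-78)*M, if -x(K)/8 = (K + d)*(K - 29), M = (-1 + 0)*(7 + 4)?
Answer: 819192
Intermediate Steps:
d = -9 (d = -3*(4 + 1/(-1)) = -3*(4 - 1) = -3*3 = -9)
M = -11 (M = -1*11 = -11)
x(K) = -8*(-29 + K)*(-9 + K) (x(K) = -8*(K - 9)*(K - 29) = -8*(-9 + K)*(-29 + K) = -8*(-29 + K)*(-9 + K))
x(-78)*M = (-2088 - 8*(-78)² + 304*(-78))*(-11) = (-2088 - 8*6084 - 23712)*(-11) = (-2088 - 48672 - 23712)*(-11) = -74472*(-11) = 819192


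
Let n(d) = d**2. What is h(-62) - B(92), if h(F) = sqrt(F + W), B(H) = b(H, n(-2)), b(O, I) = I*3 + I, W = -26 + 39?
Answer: -16 + 7*I ≈ -16.0 + 7.0*I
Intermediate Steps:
W = 13
b(O, I) = 4*I (b(O, I) = 3*I + I = 4*I)
B(H) = 16 (B(H) = 4*(-2)**2 = 4*4 = 16)
h(F) = sqrt(13 + F) (h(F) = sqrt(F + 13) = sqrt(13 + F))
h(-62) - B(92) = sqrt(13 - 62) - 1*16 = sqrt(-49) - 16 = 7*I - 16 = -16 + 7*I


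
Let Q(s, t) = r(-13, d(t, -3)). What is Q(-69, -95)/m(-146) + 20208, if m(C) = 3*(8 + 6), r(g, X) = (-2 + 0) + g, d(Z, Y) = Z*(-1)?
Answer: 282907/14 ≈ 20208.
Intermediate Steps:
d(Z, Y) = -Z
r(g, X) = -2 + g
Q(s, t) = -15 (Q(s, t) = -2 - 13 = -15)
m(C) = 42 (m(C) = 3*14 = 42)
Q(-69, -95)/m(-146) + 20208 = -15/42 + 20208 = -15*1/42 + 20208 = -5/14 + 20208 = 282907/14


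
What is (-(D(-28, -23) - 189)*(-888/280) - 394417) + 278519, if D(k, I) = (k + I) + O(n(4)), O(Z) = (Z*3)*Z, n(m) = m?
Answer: -4077742/35 ≈ -1.1651e+5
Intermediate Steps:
O(Z) = 3*Z² (O(Z) = (3*Z)*Z = 3*Z²)
D(k, I) = 48 + I + k (D(k, I) = (k + I) + 3*4² = (I + k) + 3*16 = (I + k) + 48 = 48 + I + k)
(-(D(-28, -23) - 189)*(-888/280) - 394417) + 278519 = (-((48 - 23 - 28) - 189)*(-888/280) - 394417) + 278519 = (-(-3 - 189)*(-888*1/280) - 394417) + 278519 = (-(-192)*(-111)/35 - 394417) + 278519 = (-1*21312/35 - 394417) + 278519 = (-21312/35 - 394417) + 278519 = -13825907/35 + 278519 = -4077742/35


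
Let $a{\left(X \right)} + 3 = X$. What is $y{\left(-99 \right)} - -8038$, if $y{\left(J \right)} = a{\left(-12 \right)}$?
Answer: $8023$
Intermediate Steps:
$a{\left(X \right)} = -3 + X$
$y{\left(J \right)} = -15$ ($y{\left(J \right)} = -3 - 12 = -15$)
$y{\left(-99 \right)} - -8038 = -15 - -8038 = -15 + 8038 = 8023$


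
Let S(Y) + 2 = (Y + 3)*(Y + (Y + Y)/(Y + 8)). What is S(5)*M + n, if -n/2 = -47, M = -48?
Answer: -26330/13 ≈ -2025.4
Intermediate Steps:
n = 94 (n = -2*(-47) = 94)
S(Y) = -2 + (3 + Y)*(Y + 2*Y/(8 + Y)) (S(Y) = -2 + (Y + 3)*(Y + (Y + Y)/(Y + 8)) = -2 + (3 + Y)*(Y + (2*Y)/(8 + Y)) = -2 + (3 + Y)*(Y + 2*Y/(8 + Y)))
S(5)*M + n = ((-16 + 5³ + 13*5² + 28*5)/(8 + 5))*(-48) + 94 = ((-16 + 125 + 13*25 + 140)/13)*(-48) + 94 = ((-16 + 125 + 325 + 140)/13)*(-48) + 94 = ((1/13)*574)*(-48) + 94 = (574/13)*(-48) + 94 = -27552/13 + 94 = -26330/13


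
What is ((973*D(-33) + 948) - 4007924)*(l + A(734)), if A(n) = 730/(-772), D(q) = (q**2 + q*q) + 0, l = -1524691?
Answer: 555509200015081/193 ≈ 2.8783e+12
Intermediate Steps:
D(q) = 2*q**2 (D(q) = (q**2 + q**2) + 0 = 2*q**2 + 0 = 2*q**2)
A(n) = -365/386 (A(n) = 730*(-1/772) = -365/386)
((973*D(-33) + 948) - 4007924)*(l + A(734)) = ((973*(2*(-33)**2) + 948) - 4007924)*(-1524691 - 365/386) = ((973*(2*1089) + 948) - 4007924)*(-588531091/386) = ((973*2178 + 948) - 4007924)*(-588531091/386) = ((2119194 + 948) - 4007924)*(-588531091/386) = (2120142 - 4007924)*(-588531091/386) = -1887782*(-588531091/386) = 555509200015081/193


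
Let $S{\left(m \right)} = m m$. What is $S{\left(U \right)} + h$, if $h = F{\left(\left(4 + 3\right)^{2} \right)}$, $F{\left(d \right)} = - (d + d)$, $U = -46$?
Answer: $2018$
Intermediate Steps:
$S{\left(m \right)} = m^{2}$
$F{\left(d \right)} = - 2 d$
$h = -98$ ($h = - 2 \left(4 + 3\right)^{2} = - 2 \cdot 7^{2} = \left(-2\right) 49 = -98$)
$S{\left(U \right)} + h = \left(-46\right)^{2} - 98 = 2116 - 98 = 2018$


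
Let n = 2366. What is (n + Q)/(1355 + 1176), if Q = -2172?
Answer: 194/2531 ≈ 0.076650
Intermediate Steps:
(n + Q)/(1355 + 1176) = (2366 - 2172)/(1355 + 1176) = 194/2531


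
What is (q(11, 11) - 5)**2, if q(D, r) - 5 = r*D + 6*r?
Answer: 34969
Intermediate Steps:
q(D, r) = 5 + 6*r + D*r (q(D, r) = 5 + (r*D + 6*r) = 5 + (D*r + 6*r) = 5 + (6*r + D*r) = 5 + 6*r + D*r)
(q(11, 11) - 5)**2 = ((5 + 6*11 + 11*11) - 5)**2 = ((5 + 66 + 121) - 5)**2 = (192 - 5)**2 = 187**2 = 34969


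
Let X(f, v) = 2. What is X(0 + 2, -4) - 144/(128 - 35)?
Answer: 14/31 ≈ 0.45161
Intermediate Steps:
X(0 + 2, -4) - 144/(128 - 35) = 2 - 144/(128 - 35) = 2 - 144/93 = 2 + (1/93)*(-144) = 2 - 48/31 = 14/31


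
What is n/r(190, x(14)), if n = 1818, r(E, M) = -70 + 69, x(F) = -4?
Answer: -1818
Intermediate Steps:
r(E, M) = -1
n/r(190, x(14)) = 1818/(-1) = 1818*(-1) = -1818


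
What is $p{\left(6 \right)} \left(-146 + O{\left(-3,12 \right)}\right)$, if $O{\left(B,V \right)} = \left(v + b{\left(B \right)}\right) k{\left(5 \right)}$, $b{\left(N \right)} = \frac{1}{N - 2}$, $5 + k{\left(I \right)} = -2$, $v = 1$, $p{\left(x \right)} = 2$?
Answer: $- \frac{1516}{5} \approx -303.2$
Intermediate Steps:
$k{\left(I \right)} = -7$ ($k{\left(I \right)} = -5 - 2 = -7$)
$b{\left(N \right)} = \frac{1}{-2 + N}$
$O{\left(B,V \right)} = -7 - \frac{7}{-2 + B}$ ($O{\left(B,V \right)} = \left(1 + \frac{1}{-2 + B}\right) \left(-7\right) = -7 - \frac{7}{-2 + B}$)
$p{\left(6 \right)} \left(-146 + O{\left(-3,12 \right)}\right) = 2 \left(-146 + \frac{7 \left(1 - -3\right)}{-2 - 3}\right) = 2 \left(-146 + \frac{7 \left(1 + 3\right)}{-5}\right) = 2 \left(-146 + 7 \left(- \frac{1}{5}\right) 4\right) = 2 \left(-146 - \frac{28}{5}\right) = 2 \left(- \frac{758}{5}\right) = - \frac{1516}{5}$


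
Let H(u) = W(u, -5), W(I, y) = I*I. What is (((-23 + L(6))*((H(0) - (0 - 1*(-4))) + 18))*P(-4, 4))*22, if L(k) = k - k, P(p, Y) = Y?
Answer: -28336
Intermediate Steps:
W(I, y) = I²
H(u) = u²
L(k) = 0
(((-23 + L(6))*((H(0) - (0 - 1*(-4))) + 18))*P(-4, 4))*22 = (((-23 + 0)*((0² - (0 - 1*(-4))) + 18))*4)*22 = (-23*((0 - (0 + 4)) + 18)*4)*22 = (-23*((0 - 1*4) + 18)*4)*22 = (-23*((0 - 4) + 18)*4)*22 = (-23*(-4 + 18)*4)*22 = (-23*14*4)*22 = -322*4*22 = -1288*22 = -28336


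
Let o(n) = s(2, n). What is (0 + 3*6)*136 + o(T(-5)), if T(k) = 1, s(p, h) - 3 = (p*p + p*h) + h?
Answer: 2458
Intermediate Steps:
s(p, h) = 3 + h + p**2 + h*p (s(p, h) = 3 + ((p*p + p*h) + h) = 3 + ((p**2 + h*p) + h) = 3 + (h + p**2 + h*p) = 3 + h + p**2 + h*p)
o(n) = 7 + 3*n (o(n) = 3 + n + 2**2 + n*2 = 3 + n + 4 + 2*n = 7 + 3*n)
(0 + 3*6)*136 + o(T(-5)) = (0 + 3*6)*136 + (7 + 3*1) = (0 + 18)*136 + (7 + 3) = 18*136 + 10 = 2448 + 10 = 2458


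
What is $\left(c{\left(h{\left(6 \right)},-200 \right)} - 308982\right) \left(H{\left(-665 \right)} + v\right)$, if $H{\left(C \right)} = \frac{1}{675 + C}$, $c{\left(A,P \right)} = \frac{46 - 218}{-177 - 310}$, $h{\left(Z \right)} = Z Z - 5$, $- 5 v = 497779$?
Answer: $\frac{74902752871267}{2435} \approx 3.0761 \cdot 10^{10}$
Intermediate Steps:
$v = - \frac{497779}{5}$ ($v = \left(- \frac{1}{5}\right) 497779 = - \frac{497779}{5} \approx -99556.0$)
$h{\left(Z \right)} = -5 + Z^{2}$ ($h{\left(Z \right)} = Z^{2} - 5 = -5 + Z^{2}$)
$c{\left(A,P \right)} = \frac{172}{487}$ ($c{\left(A,P \right)} = - \frac{172}{-487} = \left(-172\right) \left(- \frac{1}{487}\right) = \frac{172}{487}$)
$\left(c{\left(h{\left(6 \right)},-200 \right)} - 308982\right) \left(H{\left(-665 \right)} + v\right) = \left(\frac{172}{487} - 308982\right) \left(\frac{1}{675 - 665} - \frac{497779}{5}\right) = - \frac{150474062 \left(\frac{1}{10} - \frac{497779}{5}\right)}{487} = \left(- \frac{150474062}{487}\right) \left(- \frac{995557}{10}\right) = \frac{74902752871267}{2435}$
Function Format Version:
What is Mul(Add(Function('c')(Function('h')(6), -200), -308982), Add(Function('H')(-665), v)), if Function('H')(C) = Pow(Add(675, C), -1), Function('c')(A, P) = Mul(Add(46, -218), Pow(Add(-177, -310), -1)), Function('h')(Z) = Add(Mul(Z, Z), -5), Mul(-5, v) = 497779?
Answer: Rational(74902752871267, 2435) ≈ 3.0761e+10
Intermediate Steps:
v = Rational(-497779, 5) (v = Mul(Rational(-1, 5), 497779) = Rational(-497779, 5) ≈ -99556.)
Function('h')(Z) = Add(-5, Pow(Z, 2)) (Function('h')(Z) = Add(Pow(Z, 2), -5) = Add(-5, Pow(Z, 2)))
Function('c')(A, P) = Rational(172, 487) (Function('c')(A, P) = Mul(-172, Pow(-487, -1)) = Mul(-172, Rational(-1, 487)) = Rational(172, 487))
Mul(Add(Function('c')(Function('h')(6), -200), -308982), Add(Function('H')(-665), v)) = Mul(Add(Rational(172, 487), -308982), Add(Pow(Add(675, -665), -1), Rational(-497779, 5))) = Mul(Rational(-150474062, 487), Add(Pow(10, -1), Rational(-497779, 5))) = Mul(Rational(-150474062, 487), Add(Rational(1, 10), Rational(-497779, 5))) = Mul(Rational(-150474062, 487), Rational(-995557, 10)) = Rational(74902752871267, 2435)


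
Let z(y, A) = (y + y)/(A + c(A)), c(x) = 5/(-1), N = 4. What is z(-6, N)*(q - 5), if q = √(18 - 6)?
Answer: -60 + 24*√3 ≈ -18.431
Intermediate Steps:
c(x) = -5 (c(x) = 5*(-1) = -5)
q = 2*√3 (q = √12 = 2*√3 ≈ 3.4641)
z(y, A) = 2*y/(-5 + A) (z(y, A) = (y + y)/(A - 5) = (2*y)/(-5 + A) = 2*y/(-5 + A))
z(-6, N)*(q - 5) = (2*(-6)/(-5 + 4))*(2*√3 - 5) = (2*(-6)/(-1))*(-5 + 2*√3) = (2*(-6)*(-1))*(-5 + 2*√3) = 12*(-5 + 2*√3) = -60 + 24*√3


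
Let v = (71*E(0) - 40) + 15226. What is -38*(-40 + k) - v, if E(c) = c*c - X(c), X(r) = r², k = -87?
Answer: -10360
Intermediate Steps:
E(c) = 0 (E(c) = c*c - c² = c² - c² = 0)
v = 15186 (v = (71*0 - 40) + 15226 = (0 - 40) + 15226 = -40 + 15226 = 15186)
-38*(-40 + k) - v = -38*(-40 - 87) - 1*15186 = -38*(-127) - 15186 = 4826 - 15186 = -10360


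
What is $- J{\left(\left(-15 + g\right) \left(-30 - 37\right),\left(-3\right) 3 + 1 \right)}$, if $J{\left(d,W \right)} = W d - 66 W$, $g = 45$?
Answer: $-16608$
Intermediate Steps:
$J{\left(d,W \right)} = - 66 W + W d$
$- J{\left(\left(-15 + g\right) \left(-30 - 37\right),\left(-3\right) 3 + 1 \right)} = - \left(\left(-3\right) 3 + 1\right) \left(-66 + \left(-15 + 45\right) \left(-30 - 37\right)\right) = - \left(-9 + 1\right) \left(-66 + 30 \left(-67\right)\right) = - \left(-8\right) \left(-66 - 2010\right) = - \left(-8\right) \left(-2076\right) = \left(-1\right) 16608 = -16608$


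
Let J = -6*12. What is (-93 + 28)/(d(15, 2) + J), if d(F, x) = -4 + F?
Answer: 65/61 ≈ 1.0656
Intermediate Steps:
J = -72
(-93 + 28)/(d(15, 2) + J) = (-93 + 28)/((-4 + 15) - 72) = -65/(11 - 72) = -65/(-61) = -65*(-1/61) = 65/61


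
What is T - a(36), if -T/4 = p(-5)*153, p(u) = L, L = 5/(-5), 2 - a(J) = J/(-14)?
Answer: 4252/7 ≈ 607.43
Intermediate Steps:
a(J) = 2 + J/14 (a(J) = 2 - J/(-14) = 2 - J*(-1)/14 = 2 - (-1)*J/14 = 2 + J/14)
L = -1 (L = 5*(-⅕) = -1)
p(u) = -1
T = 612 (T = -(-4)*153 = -4*(-153) = 612)
T - a(36) = 612 - (2 + (1/14)*36) = 612 - (2 + 18/7) = 612 - 1*32/7 = 612 - 32/7 = 4252/7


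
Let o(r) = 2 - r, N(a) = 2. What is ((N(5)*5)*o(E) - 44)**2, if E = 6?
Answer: 7056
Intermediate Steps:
((N(5)*5)*o(E) - 44)**2 = ((2*5)*(2 - 1*6) - 44)**2 = (10*(2 - 6) - 44)**2 = (10*(-4) - 44)**2 = (-40 - 44)**2 = (-84)**2 = 7056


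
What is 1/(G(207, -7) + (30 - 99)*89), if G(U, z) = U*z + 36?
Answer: -1/7554 ≈ -0.00013238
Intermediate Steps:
G(U, z) = 36 + U*z
1/(G(207, -7) + (30 - 99)*89) = 1/((36 + 207*(-7)) + (30 - 99)*89) = 1/((36 - 1449) - 69*89) = 1/(-1413 - 6141) = 1/(-7554) = -1/7554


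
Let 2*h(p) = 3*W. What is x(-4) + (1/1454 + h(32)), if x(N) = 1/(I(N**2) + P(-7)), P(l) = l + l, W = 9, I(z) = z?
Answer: 20357/1454 ≈ 14.001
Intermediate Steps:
h(p) = 27/2 (h(p) = (3*9)/2 = (1/2)*27 = 27/2)
P(l) = 2*l
x(N) = 1/(-14 + N**2) (x(N) = 1/(N**2 + 2*(-7)) = 1/(N**2 - 14) = 1/(-14 + N**2))
x(-4) + (1/1454 + h(32)) = 1/(-14 + (-4)**2) + (1/1454 + 27/2) = 1/(-14 + 16) + (1/1454 + 27/2) = 1/2 + 9815/727 = 20357/1454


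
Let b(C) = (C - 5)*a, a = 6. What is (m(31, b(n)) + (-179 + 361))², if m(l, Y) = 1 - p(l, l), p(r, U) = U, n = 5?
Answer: 23104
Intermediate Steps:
b(C) = -30 + 6*C (b(C) = (C - 5)*6 = (-5 + C)*6 = -30 + 6*C)
m(l, Y) = 1 - l
(m(31, b(n)) + (-179 + 361))² = ((1 - 1*31) + (-179 + 361))² = ((1 - 31) + 182)² = (-30 + 182)² = 152² = 23104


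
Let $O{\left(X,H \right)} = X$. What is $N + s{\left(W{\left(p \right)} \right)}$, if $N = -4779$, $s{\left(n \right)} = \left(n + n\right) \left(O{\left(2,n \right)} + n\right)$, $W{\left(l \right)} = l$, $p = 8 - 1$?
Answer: $-4653$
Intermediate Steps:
$p = 7$
$s{\left(n \right)} = 2 n \left(2 + n\right)$ ($s{\left(n \right)} = \left(n + n\right) \left(2 + n\right) = 2 n \left(2 + n\right)$)
$N + s{\left(W{\left(p \right)} \right)} = -4779 + 2 \cdot 7 \left(2 + 7\right) = -4779 + 2 \cdot 7 \cdot 9 = -4779 + 126 = -4653$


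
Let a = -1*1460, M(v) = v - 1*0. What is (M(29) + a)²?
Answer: 2047761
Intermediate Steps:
M(v) = v (M(v) = v + 0 = v)
a = -1460
(M(29) + a)² = (29 - 1460)² = (-1431)² = 2047761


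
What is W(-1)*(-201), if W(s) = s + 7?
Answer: -1206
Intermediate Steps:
W(s) = 7 + s
W(-1)*(-201) = (7 - 1)*(-201) = 6*(-201) = -1206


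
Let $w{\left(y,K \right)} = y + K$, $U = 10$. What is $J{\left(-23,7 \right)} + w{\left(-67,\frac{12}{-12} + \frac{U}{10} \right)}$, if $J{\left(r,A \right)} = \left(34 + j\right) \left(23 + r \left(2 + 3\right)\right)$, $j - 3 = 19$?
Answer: $-5219$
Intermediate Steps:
$j = 22$ ($j = 3 + 19 = 22$)
$J{\left(r,A \right)} = 1288 + 280 r$ ($J{\left(r,A \right)} = \left(34 + 22\right) \left(23 + r \left(2 + 3\right)\right) = 56 \left(23 + r 5\right) = 56 \left(23 + 5 r\right) = 1288 + 280 r$)
$w{\left(y,K \right)} = K + y$
$J{\left(-23,7 \right)} + w{\left(-67,\frac{12}{-12} + \frac{U}{10} \right)} = \left(1288 + 280 \left(-23\right)\right) + \left(\left(\frac{12}{-12} + \frac{10}{10}\right) - 67\right) = \left(1288 - 6440\right) + \left(\left(12 \left(- \frac{1}{12}\right) + 10 \cdot \frac{1}{10}\right) - 67\right) = -5152 + \left(\left(-1 + 1\right) - 67\right) = -5152 + \left(0 - 67\right) = -5152 - 67 = -5219$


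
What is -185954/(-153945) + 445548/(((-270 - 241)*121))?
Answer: -5190196826/865324845 ≈ -5.9980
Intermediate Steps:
-185954/(-153945) + 445548/(((-270 - 241)*121)) = -185954*(-1/153945) + 445548/((-511*121)) = 185954/153945 + 445548/(-61831) = 185954/153945 + 445548*(-1/61831) = 185954/153945 - 445548/61831 = -5190196826/865324845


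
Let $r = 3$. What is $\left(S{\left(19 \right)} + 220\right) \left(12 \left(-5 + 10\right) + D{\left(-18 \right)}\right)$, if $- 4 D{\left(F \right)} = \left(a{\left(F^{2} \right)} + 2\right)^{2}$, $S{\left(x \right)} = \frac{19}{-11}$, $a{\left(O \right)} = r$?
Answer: $\frac{516215}{44} \approx 11732.0$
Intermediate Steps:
$a{\left(O \right)} = 3$
$S{\left(x \right)} = - \frac{19}{11}$ ($S{\left(x \right)} = 19 \left(- \frac{1}{11}\right) = - \frac{19}{11}$)
$D{\left(F \right)} = - \frac{25}{4}$ ($D{\left(F \right)} = - \frac{\left(3 + 2\right)^{2}}{4} = - \frac{5^{2}}{4} = \left(- \frac{1}{4}\right) 25 = - \frac{25}{4}$)
$\left(S{\left(19 \right)} + 220\right) \left(12 \left(-5 + 10\right) + D{\left(-18 \right)}\right) = \left(- \frac{19}{11} + 220\right) \left(12 \left(-5 + 10\right) - \frac{25}{4}\right) = \frac{2401 \left(12 \cdot 5 - \frac{25}{4}\right)}{11} = \frac{2401 \left(60 - \frac{25}{4}\right)}{11} = \frac{2401}{11} \cdot \frac{215}{4} = \frac{516215}{44}$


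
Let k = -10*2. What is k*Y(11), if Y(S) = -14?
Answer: 280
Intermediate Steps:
k = -20
k*Y(11) = -20*(-14) = 280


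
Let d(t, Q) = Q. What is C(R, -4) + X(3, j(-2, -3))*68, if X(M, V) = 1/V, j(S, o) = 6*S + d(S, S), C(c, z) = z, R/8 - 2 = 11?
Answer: -62/7 ≈ -8.8571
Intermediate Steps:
R = 104 (R = 16 + 8*11 = 16 + 88 = 104)
j(S, o) = 7*S (j(S, o) = 6*S + S = 7*S)
C(R, -4) + X(3, j(-2, -3))*68 = -4 + 68/(7*(-2)) = -4 + 68/(-14) = -4 - 1/14*68 = -4 - 34/7 = -62/7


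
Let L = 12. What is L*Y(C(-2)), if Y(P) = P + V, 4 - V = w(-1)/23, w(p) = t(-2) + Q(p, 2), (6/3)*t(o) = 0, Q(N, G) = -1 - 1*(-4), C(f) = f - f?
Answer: 1068/23 ≈ 46.435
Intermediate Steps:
C(f) = 0
Q(N, G) = 3 (Q(N, G) = -1 + 4 = 3)
t(o) = 0 (t(o) = (½)*0 = 0)
w(p) = 3 (w(p) = 0 + 3 = 3)
V = 89/23 (V = 4 - 3/23 = 89/23 ≈ 3.8696)
Y(P) = 89/23 + P (Y(P) = P + 89/23 = 89/23 + P)
L*Y(C(-2)) = 12*(89/23 + 0) = 12*(89/23) = 1068/23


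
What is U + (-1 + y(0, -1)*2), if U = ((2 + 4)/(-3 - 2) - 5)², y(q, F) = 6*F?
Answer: 636/25 ≈ 25.440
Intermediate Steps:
U = 961/25 (U = (6/(-5) - 5)² = (6*(-⅕) - 5)² = (-6/5 - 5)² = (-31/5)² = 961/25 ≈ 38.440)
U + (-1 + y(0, -1)*2) = 961/25 + (-1 + (6*(-1))*2) = 961/25 + (-1 - 6*2) = 961/25 + (-1 - 12) = 961/25 - 13 = 636/25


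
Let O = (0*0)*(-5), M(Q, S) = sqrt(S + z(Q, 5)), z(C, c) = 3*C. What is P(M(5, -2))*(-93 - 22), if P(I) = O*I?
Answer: 0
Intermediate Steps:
M(Q, S) = sqrt(S + 3*Q)
O = 0 (O = 0*(-5) = 0)
P(I) = 0 (P(I) = 0*I = 0)
P(M(5, -2))*(-93 - 22) = 0*(-93 - 22) = 0*(-115) = 0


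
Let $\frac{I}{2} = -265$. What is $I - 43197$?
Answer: $-43727$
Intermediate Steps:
$I = -530$ ($I = 2 \left(-265\right) = -530$)
$I - 43197 = -530 - 43197 = -43727$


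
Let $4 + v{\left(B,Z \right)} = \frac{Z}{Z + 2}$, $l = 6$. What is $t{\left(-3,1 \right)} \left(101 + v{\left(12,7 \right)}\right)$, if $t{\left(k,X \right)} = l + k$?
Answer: $\frac{880}{3} \approx 293.33$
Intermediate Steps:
$v{\left(B,Z \right)} = -4 + \frac{Z}{2 + Z}$ ($v{\left(B,Z \right)} = -4 + \frac{Z}{Z + 2} = -4 + \frac{Z}{2 + Z}$)
$t{\left(k,X \right)} = 6 + k$
$t{\left(-3,1 \right)} \left(101 + v{\left(12,7 \right)}\right) = \left(6 - 3\right) \left(101 + \frac{-8 - 21}{2 + 7}\right) = 3 \left(101 + \frac{-8 - 21}{9}\right) = 3 \left(101 + \frac{1}{9} \left(-29\right)\right) = 3 \left(101 - \frac{29}{9}\right) = 3 \cdot \frac{880}{9} = \frac{880}{3}$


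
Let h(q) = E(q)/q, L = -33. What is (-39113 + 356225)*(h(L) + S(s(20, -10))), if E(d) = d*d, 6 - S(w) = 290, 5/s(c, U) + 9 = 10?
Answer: -100524504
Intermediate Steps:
s(c, U) = 5 (s(c, U) = 5/(-9 + 10) = 5/1 = 5*1 = 5)
S(w) = -284 (S(w) = 6 - 1*290 = 6 - 290 = -284)
E(d) = d²
h(q) = q (h(q) = q²/q = q)
(-39113 + 356225)*(h(L) + S(s(20, -10))) = (-39113 + 356225)*(-33 - 284) = 317112*(-317) = -100524504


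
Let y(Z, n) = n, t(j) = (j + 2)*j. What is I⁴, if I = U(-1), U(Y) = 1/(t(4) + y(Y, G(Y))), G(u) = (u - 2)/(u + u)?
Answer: 16/6765201 ≈ 2.3650e-6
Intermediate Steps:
G(u) = (-2 + u)/(2*u) (G(u) = (-2 + u)/((2*u)) = (-2 + u)*(1/(2*u)) = (-2 + u)/(2*u))
t(j) = j*(2 + j) (t(j) = (2 + j)*j = j*(2 + j))
U(Y) = 1/(24 + (-2 + Y)/(2*Y)) (U(Y) = 1/(4*(2 + 4) + (-2 + Y)/(2*Y)) = 1/(4*6 + (-2 + Y)/(2*Y)) = 1/(24 + (-2 + Y)/(2*Y)))
I = 2/51 (I = 2*(-1)/(-2 + 49*(-1)) = 2*(-1)/(-2 - 49) = 2*(-1)/(-51) = 2*(-1)*(-1/51) = 2/51 ≈ 0.039216)
I⁴ = (2/51)⁴ = 16/6765201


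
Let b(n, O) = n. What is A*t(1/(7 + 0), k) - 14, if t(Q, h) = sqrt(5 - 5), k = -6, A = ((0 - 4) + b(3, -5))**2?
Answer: -14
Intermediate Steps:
A = 1 (A = ((0 - 4) + 3)**2 = (-4 + 3)**2 = (-1)**2 = 1)
t(Q, h) = 0 (t(Q, h) = sqrt(0) = 0)
A*t(1/(7 + 0), k) - 14 = 1*0 - 14 = 0 - 14 = -14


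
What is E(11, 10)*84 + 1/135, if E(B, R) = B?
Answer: 124741/135 ≈ 924.01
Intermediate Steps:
E(11, 10)*84 + 1/135 = 11*84 + 1/135 = 924 + 1/135 = 124741/135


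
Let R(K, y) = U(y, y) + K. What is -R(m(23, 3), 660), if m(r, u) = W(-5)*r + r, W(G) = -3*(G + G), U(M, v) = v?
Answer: -1373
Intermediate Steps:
W(G) = -6*G
m(r, u) = 31*r (m(r, u) = (-6*(-5))*r + r = 30*r + r = 31*r)
R(K, y) = K + y (R(K, y) = y + K = K + y)
-R(m(23, 3), 660) = -(31*23 + 660) = -(713 + 660) = -1*1373 = -1373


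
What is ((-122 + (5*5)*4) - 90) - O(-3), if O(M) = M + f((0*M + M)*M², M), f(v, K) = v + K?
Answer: -79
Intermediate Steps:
f(v, K) = K + v
O(M) = M³ + 2*M (O(M) = M + (M + (0*M + M)*M²) = M + (M + (0 + M)*M²) = M + (M + M*M²) = M + (M + M³) = M³ + 2*M)
((-122 + (5*5)*4) - 90) - O(-3) = ((-122 + (5*5)*4) - 90) - (-3)*(2 + (-3)²) = ((-122 + 25*4) - 90) - (-3)*(2 + 9) = ((-122 + 100) - 90) - (-3)*11 = (-22 - 90) - 1*(-33) = -112 + 33 = -79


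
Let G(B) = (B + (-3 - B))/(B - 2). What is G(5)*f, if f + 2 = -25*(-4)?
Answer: -98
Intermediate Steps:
f = 98 (f = -2 - 25*(-4) = -2 + 100 = 98)
G(B) = -3/(-2 + B)
G(5)*f = -3/(-2 + 5)*98 = -3/3*98 = -3*⅓*98 = -1*98 = -98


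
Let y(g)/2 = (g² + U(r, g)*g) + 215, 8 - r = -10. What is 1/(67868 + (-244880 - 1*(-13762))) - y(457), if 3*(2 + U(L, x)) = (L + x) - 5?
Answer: -274011860003/489750 ≈ -5.5949e+5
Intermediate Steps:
r = 18 (r = 8 - 1*(-10) = 8 + 10 = 18)
U(L, x) = -11/3 + L/3 + x/3 (U(L, x) = -2 + ((L + x) - 5)/3 = -2 + (-5 + L + x)/3 = -2 + (-5/3 + L/3 + x/3) = -11/3 + L/3 + x/3)
y(g) = 430 + 2*g² + 2*g*(7/3 + g/3) (y(g) = 2*((g² + (-11/3 + (⅓)*18 + g/3)*g) + 215) = 2*((g² + (-11/3 + 6 + g/3)*g) + 215) = 2*((g² + (7/3 + g/3)*g) + 215) = 2*((g² + g*(7/3 + g/3)) + 215) = 2*(215 + g² + g*(7/3 + g/3)) = 430 + 2*g² + 2*g*(7/3 + g/3))
1/(67868 + (-244880 - 1*(-13762))) - y(457) = 1/(67868 + (-244880 - 1*(-13762))) - (430 + (8/3)*457² + (14/3)*457) = 1/(67868 + (-244880 + 13762)) - (430 + (8/3)*208849 + 6398/3) = 1/(67868 - 231118) - (430 + 1670792/3 + 6398/3) = 1/(-163250) - 1*1678480/3 = -1/163250 - 1678480/3 = -274011860003/489750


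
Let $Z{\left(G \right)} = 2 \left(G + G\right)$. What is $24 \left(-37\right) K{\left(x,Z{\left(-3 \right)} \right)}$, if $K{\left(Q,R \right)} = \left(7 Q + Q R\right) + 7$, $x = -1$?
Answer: $-10656$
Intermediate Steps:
$Z{\left(G \right)} = 4 G$ ($Z{\left(G \right)} = 2 \cdot 2 G = 4 G$)
$K{\left(Q,R \right)} = 7 + 7 Q + Q R$
$24 \left(-37\right) K{\left(x,Z{\left(-3 \right)} \right)} = 24 \left(-37\right) \left(7 + 7 \left(-1\right) - 4 \left(-3\right)\right) = - 888 \left(7 - 7 - -12\right) = - 888 \left(7 - 7 + 12\right) = \left(-888\right) 12 = -10656$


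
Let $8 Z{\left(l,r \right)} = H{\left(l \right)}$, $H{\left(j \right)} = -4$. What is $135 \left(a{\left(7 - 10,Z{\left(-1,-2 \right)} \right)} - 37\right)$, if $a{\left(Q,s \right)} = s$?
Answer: $- \frac{10125}{2} \approx -5062.5$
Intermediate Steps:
$Z{\left(l,r \right)} = - \frac{1}{2}$ ($Z{\left(l,r \right)} = \frac{1}{8} \left(-4\right) = - \frac{1}{2}$)
$135 \left(a{\left(7 - 10,Z{\left(-1,-2 \right)} \right)} - 37\right) = 135 \left(- \frac{1}{2} - 37\right) = 135 \left(- \frac{75}{2}\right) = - \frac{10125}{2}$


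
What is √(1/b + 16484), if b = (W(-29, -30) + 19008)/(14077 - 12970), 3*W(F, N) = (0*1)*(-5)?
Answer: √127652547/88 ≈ 128.39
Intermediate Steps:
W(F, N) = 0 (W(F, N) = ((0*1)*(-5))/3 = (0*(-5))/3 = (⅓)*0 = 0)
b = 704/41 (b = (0 + 19008)/(14077 - 12970) = 19008/1107 = 19008*(1/1107) = 704/41 ≈ 17.171)
√(1/b + 16484) = √(1/(704/41) + 16484) = √(41/704 + 16484) = √(11604777/704) = √127652547/88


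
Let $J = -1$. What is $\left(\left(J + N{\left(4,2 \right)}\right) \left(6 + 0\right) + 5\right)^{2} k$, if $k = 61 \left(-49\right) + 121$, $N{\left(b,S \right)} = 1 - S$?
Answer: $-140532$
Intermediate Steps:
$k = -2868$ ($k = -2989 + 121 = -2868$)
$\left(\left(J + N{\left(4,2 \right)}\right) \left(6 + 0\right) + 5\right)^{2} k = \left(\left(-1 + \left(1 - 2\right)\right) \left(6 + 0\right) + 5\right)^{2} \left(-2868\right) = \left(\left(-1 + \left(1 - 2\right)\right) 6 + 5\right)^{2} \left(-2868\right) = \left(\left(-1 - 1\right) 6 + 5\right)^{2} \left(-2868\right) = \left(\left(-2\right) 6 + 5\right)^{2} \left(-2868\right) = \left(-12 + 5\right)^{2} \left(-2868\right) = \left(-7\right)^{2} \left(-2868\right) = 49 \left(-2868\right) = -140532$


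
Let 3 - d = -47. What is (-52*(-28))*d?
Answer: 72800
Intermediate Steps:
d = 50 (d = 3 - 1*(-47) = 3 + 47 = 50)
(-52*(-28))*d = -52*(-28)*50 = 1456*50 = 72800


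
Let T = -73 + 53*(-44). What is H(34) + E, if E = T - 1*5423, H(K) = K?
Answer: -7794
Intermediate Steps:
T = -2405 (T = -73 - 2332 = -2405)
E = -7828 (E = -2405 - 1*5423 = -2405 - 5423 = -7828)
H(34) + E = 34 - 7828 = -7794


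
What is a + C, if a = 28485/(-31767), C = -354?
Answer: -3758001/10589 ≈ -354.90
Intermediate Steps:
a = -9495/10589 (a = 28485*(-1/31767) = -9495/10589 ≈ -0.89669)
a + C = -9495/10589 - 354 = -3758001/10589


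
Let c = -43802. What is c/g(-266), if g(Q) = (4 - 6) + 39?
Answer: -43802/37 ≈ -1183.8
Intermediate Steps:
g(Q) = 37 (g(Q) = -2 + 39 = 37)
c/g(-266) = -43802/37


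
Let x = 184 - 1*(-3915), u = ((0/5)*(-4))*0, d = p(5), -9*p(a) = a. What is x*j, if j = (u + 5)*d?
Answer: -102475/9 ≈ -11386.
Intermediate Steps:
p(a) = -a/9
d = -5/9 (d = -1/9*5 = -5/9 ≈ -0.55556)
u = 0 (u = ((0*(1/5))*(-4))*0 = (0*(-4))*0 = 0*0 = 0)
x = 4099 (x = 184 + 3915 = 4099)
j = -25/9 (j = (0 + 5)*(-5/9) = 5*(-5/9) = -25/9 ≈ -2.7778)
x*j = 4099*(-25/9) = -102475/9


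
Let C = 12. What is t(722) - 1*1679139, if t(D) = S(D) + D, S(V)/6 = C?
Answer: -1678345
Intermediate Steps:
S(V) = 72 (S(V) = 6*12 = 72)
t(D) = 72 + D
t(722) - 1*1679139 = (72 + 722) - 1*1679139 = 794 - 1679139 = -1678345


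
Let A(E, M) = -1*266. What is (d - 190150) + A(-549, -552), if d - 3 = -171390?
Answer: -361803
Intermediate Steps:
d = -171387 (d = 3 - 171390 = -171387)
A(E, M) = -266
(d - 190150) + A(-549, -552) = (-171387 - 190150) - 266 = -361537 - 266 = -361803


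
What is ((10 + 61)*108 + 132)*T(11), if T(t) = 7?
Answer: 54600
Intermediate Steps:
((10 + 61)*108 + 132)*T(11) = ((10 + 61)*108 + 132)*7 = (71*108 + 132)*7 = (7668 + 132)*7 = 7800*7 = 54600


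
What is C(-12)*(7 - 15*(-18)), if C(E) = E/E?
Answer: 277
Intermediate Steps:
C(E) = 1
C(-12)*(7 - 15*(-18)) = 1*(7 - 15*(-18)) = 1*(7 + 270) = 1*277 = 277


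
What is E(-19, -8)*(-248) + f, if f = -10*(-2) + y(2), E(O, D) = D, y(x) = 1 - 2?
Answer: 2003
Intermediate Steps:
y(x) = -1
f = 19 (f = -10*(-2) - 1 = 20 - 1 = 19)
E(-19, -8)*(-248) + f = -8*(-248) + 19 = 1984 + 19 = 2003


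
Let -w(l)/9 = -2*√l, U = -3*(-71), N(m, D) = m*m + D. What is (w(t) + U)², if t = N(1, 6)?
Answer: 47637 + 7668*√7 ≈ 67925.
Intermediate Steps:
N(m, D) = D + m² (N(m, D) = m² + D = D + m²)
t = 7 (t = 6 + 1² = 6 + 1 = 7)
U = 213
w(l) = 18*√l (w(l) = -(-18)*√l = 18*√l)
(w(t) + U)² = (18*√7 + 213)² = (213 + 18*√7)²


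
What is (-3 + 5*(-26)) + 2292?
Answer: 2159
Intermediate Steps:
(-3 + 5*(-26)) + 2292 = (-3 - 130) + 2292 = -133 + 2292 = 2159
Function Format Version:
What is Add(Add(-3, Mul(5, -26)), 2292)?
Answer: 2159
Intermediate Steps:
Add(Add(-3, Mul(5, -26)), 2292) = Add(Add(-3, -130), 2292) = Add(-133, 2292) = 2159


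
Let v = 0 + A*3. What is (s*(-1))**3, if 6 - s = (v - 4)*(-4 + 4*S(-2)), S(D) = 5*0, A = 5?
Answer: -125000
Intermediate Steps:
S(D) = 0
v = 15 (v = 0 + 5*3 = 0 + 15 = 15)
s = 50 (s = 6 - (15 - 4)*(-4 + 4*0) = 6 - 11*(-4 + 0) = 6 - 11*(-4) = 6 - 1*(-44) = 6 + 44 = 50)
(s*(-1))**3 = (50*(-1))**3 = (-50)**3 = -125000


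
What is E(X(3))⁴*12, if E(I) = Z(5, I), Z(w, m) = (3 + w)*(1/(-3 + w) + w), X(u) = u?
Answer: 44977152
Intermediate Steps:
Z(w, m) = (3 + w)*(w + 1/(-3 + w))
E(I) = 44 (E(I) = (3 + 5³ - 8*5)/(-3 + 5) = (3 + 125 - 40)/2 = (½)*88 = 44)
E(X(3))⁴*12 = 44⁴*12 = 3748096*12 = 44977152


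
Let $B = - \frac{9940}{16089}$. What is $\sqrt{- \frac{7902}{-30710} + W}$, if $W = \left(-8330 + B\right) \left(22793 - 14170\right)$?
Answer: $\frac{i \sqrt{4384230107321842966320045}}{247046595} \approx 8475.5 i$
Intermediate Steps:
$B = - \frac{9940}{16089}$ ($B = \left(-9940\right) \frac{1}{16089} = - \frac{9940}{16089} \approx -0.61781$)
$W = - \frac{1155751986130}{16089}$ ($W = \left(-8330 - \frac{9940}{16089}\right) \left(22793 - 14170\right) = \left(- \frac{134031310}{16089}\right) 8623 = - \frac{1155751986130}{16089} \approx -7.1835 \cdot 10^{7}$)
$\sqrt{- \frac{7902}{-30710} + W} = \sqrt{- \frac{7902}{-30710} - \frac{1155751986130}{16089}} = \sqrt{\left(-7902\right) \left(- \frac{1}{30710}\right) - \frac{1155751986130}{16089}} = \sqrt{\frac{3951}{15355} - \frac{1155751986130}{16089}} = \sqrt{- \frac{17746571683458511}{247046595}} = \frac{i \sqrt{4384230107321842966320045}}{247046595}$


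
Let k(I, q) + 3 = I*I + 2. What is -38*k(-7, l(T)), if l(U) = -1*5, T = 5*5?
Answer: -1824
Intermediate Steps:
T = 25
l(U) = -5
k(I, q) = -1 + I**2 (k(I, q) = -3 + (I*I + 2) = -3 + (I**2 + 2) = -3 + (2 + I**2) = -1 + I**2)
-38*k(-7, l(T)) = -38*(-1 + (-7)**2) = -38*(-1 + 49) = -38*48 = -1824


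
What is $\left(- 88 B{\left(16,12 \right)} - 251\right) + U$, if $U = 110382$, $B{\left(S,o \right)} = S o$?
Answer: $93235$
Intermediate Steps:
$\left(- 88 B{\left(16,12 \right)} - 251\right) + U = \left(- 88 \cdot 16 \cdot 12 - 251\right) + 110382 = \left(\left(-88\right) 192 - 251\right) + 110382 = \left(-16896 - 251\right) + 110382 = -17147 + 110382 = 93235$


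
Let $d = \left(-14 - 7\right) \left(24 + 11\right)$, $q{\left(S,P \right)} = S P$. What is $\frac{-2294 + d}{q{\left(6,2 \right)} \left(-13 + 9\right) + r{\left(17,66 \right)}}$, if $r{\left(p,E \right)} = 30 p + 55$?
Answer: $- \frac{3029}{517} \approx -5.8588$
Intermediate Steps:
$r{\left(p,E \right)} = 55 + 30 p$
$q{\left(S,P \right)} = P S$
$d = -735$ ($d = \left(-21\right) 35 = -735$)
$\frac{-2294 + d}{q{\left(6,2 \right)} \left(-13 + 9\right) + r{\left(17,66 \right)}} = \frac{-2294 - 735}{2 \cdot 6 \left(-13 + 9\right) + \left(55 + 30 \cdot 17\right)} = - \frac{3029}{12 \left(-4\right) + \left(55 + 510\right)} = - \frac{3029}{-48 + 565} = - \frac{3029}{517}$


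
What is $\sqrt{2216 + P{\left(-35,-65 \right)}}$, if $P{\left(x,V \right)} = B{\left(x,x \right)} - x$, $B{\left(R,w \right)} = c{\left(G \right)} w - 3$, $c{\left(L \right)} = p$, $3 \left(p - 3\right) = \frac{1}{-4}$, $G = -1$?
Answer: $\frac{\sqrt{77253}}{6} \approx 46.324$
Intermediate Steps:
$p = \frac{35}{12}$ ($p = 3 + \frac{1}{3 \left(-4\right)} = 3 + \frac{1}{3} \left(- \frac{1}{4}\right) = 3 - \frac{1}{12} = \frac{35}{12} \approx 2.9167$)
$c{\left(L \right)} = \frac{35}{12}$
$B{\left(R,w \right)} = -3 + \frac{35 w}{12}$ ($B{\left(R,w \right)} = \frac{35 w}{12} - 3 = -3 + \frac{35 w}{12}$)
$P{\left(x,V \right)} = -3 + \frac{23 x}{12}$ ($P{\left(x,V \right)} = \left(-3 + \frac{35 x}{12}\right) - x = -3 + \frac{23 x}{12}$)
$\sqrt{2216 + P{\left(-35,-65 \right)}} = \sqrt{2216 + \left(-3 + \frac{23}{12} \left(-35\right)\right)} = \sqrt{2216 - \frac{841}{12}} = \sqrt{\frac{25751}{12}} = \frac{\sqrt{77253}}{6}$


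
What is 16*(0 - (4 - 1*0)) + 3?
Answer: -61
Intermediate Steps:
16*(0 - (4 - 1*0)) + 3 = 16*(0 - (4 + 0)) + 3 = 16*(0 - 1*4) + 3 = 16*(0 - 4) + 3 = 16*(-4) + 3 = -64 + 3 = -61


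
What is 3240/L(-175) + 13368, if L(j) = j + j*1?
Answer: 467556/35 ≈ 13359.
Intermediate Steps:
L(j) = 2*j (L(j) = j + j = 2*j)
3240/L(-175) + 13368 = 3240/((2*(-175))) + 13368 = 3240/(-350) + 13368 = 3240*(-1/350) + 13368 = -324/35 + 13368 = 467556/35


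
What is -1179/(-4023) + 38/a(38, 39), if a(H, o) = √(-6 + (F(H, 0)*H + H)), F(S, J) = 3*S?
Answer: 131/447 + 19*√1091/1091 ≈ 0.86829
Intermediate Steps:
a(H, o) = √(-6 + H + 3*H²) (a(H, o) = √(-6 + ((3*H)*H + H)) = √(-6 + (3*H² + H)) = √(-6 + (H + 3*H²)) = √(-6 + H + 3*H²))
-1179/(-4023) + 38/a(38, 39) = -1179/(-4023) + 38/(√(-6 + 38 + 3*38²)) = -1179*(-1/4023) + 38/(√(-6 + 38 + 3*1444)) = 131/447 + 38/(√(-6 + 38 + 4332)) = 131/447 + 38/(√4364) = 131/447 + 38/((2*√1091)) = 131/447 + 38*(√1091/2182) = 131/447 + 19*√1091/1091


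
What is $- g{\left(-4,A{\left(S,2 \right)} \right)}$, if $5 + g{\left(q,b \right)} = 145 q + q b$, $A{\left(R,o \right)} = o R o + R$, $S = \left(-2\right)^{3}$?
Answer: $425$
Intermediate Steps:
$S = -8$
$A{\left(R,o \right)} = R + R o^{2}$ ($A{\left(R,o \right)} = R o o + R = R o^{2} + R = R + R o^{2}$)
$g{\left(q,b \right)} = -5 + 145 q + b q$ ($g{\left(q,b \right)} = -5 + \left(145 q + q b\right) = -5 + \left(145 q + b q\right) = -5 + 145 q + b q$)
$- g{\left(-4,A{\left(S,2 \right)} \right)} = - (-5 + 145 \left(-4\right) + - 8 \left(1 + 2^{2}\right) \left(-4\right)) = - (-5 - 580 + - 8 \left(1 + 4\right) \left(-4\right)) = - (-5 - 580 + \left(-8\right) 5 \left(-4\right)) = - (-5 - 580 - -160) = - (-5 - 580 + 160) = \left(-1\right) \left(-425\right) = 425$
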